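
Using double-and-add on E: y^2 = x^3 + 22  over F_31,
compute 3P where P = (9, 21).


k = 3 = 11_2 (binary, LSB first: 11)
Double-and-add from P = (9, 21):
  bit 0 = 1: acc = O + (9, 21) = (9, 21)
  bit 1 = 1: acc = (9, 21) + (15, 24) = (15, 7)

3P = (15, 7)


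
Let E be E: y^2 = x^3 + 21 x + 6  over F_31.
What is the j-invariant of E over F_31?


Delta = -16(4 a^3 + 27 b^2) mod 31 = 26
-1728 * (4 a)^3 = -1728 * (4*21)^3 mod 31 = 27
j = 27 * 26^(-1) mod 31 = 7

j = 7 (mod 31)


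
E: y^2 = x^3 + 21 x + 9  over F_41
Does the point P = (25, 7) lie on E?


Check whether y^2 = x^3 + 21 x + 9 (mod 41) for (x, y) = (25, 7).
LHS: y^2 = 7^2 mod 41 = 8
RHS: x^3 + 21 x + 9 = 25^3 + 21*25 + 9 mod 41 = 5
LHS != RHS

No, not on the curve


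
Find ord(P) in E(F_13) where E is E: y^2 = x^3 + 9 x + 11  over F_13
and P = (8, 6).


Compute successive multiples of P until we hit O:
  1P = (8, 6)
  2P = (7, 1)
  3P = (10, 10)
  4P = (12, 12)
  5P = (5, 5)
  6P = (3, 0)
  7P = (5, 8)
  8P = (12, 1)
  ... (continuing to 12P)
  12P = O

ord(P) = 12


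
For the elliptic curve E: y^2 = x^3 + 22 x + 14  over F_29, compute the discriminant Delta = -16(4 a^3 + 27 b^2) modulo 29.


4 a^3 + 27 b^2 = 4*22^3 + 27*14^2 = 42592 + 5292 = 47884
Delta = -16 * (47884) = -766144
Delta mod 29 = 7

Delta = 7 (mod 29)


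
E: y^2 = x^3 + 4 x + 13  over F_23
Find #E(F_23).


For each x in F_23, count y with y^2 = x^3 + 4 x + 13 mod 23:
  x = 0: RHS = 13, y in [6, 17]  -> 2 point(s)
  x = 1: RHS = 18, y in [8, 15]  -> 2 point(s)
  x = 2: RHS = 6, y in [11, 12]  -> 2 point(s)
  x = 3: RHS = 6, y in [11, 12]  -> 2 point(s)
  x = 4: RHS = 1, y in [1, 22]  -> 2 point(s)
  x = 6: RHS = 0, y in [0]  -> 1 point(s)
  x = 7: RHS = 16, y in [4, 19]  -> 2 point(s)
  x = 10: RHS = 18, y in [8, 15]  -> 2 point(s)
  x = 11: RHS = 8, y in [10, 13]  -> 2 point(s)
  x = 12: RHS = 18, y in [8, 15]  -> 2 point(s)
  x = 13: RHS = 8, y in [10, 13]  -> 2 point(s)
  x = 17: RHS = 3, y in [7, 16]  -> 2 point(s)
  x = 18: RHS = 6, y in [11, 12]  -> 2 point(s)
  x = 19: RHS = 2, y in [5, 18]  -> 2 point(s)
  x = 22: RHS = 8, y in [10, 13]  -> 2 point(s)
Affine points: 29. Add the point at infinity: total = 30.

#E(F_23) = 30


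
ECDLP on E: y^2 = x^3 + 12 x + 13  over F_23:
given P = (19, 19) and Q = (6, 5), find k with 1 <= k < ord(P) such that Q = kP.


Enumerate multiples of P until we hit Q = (6, 5):
  1P = (19, 19)
  2P = (1, 7)
  3P = (6, 5)
Match found at i = 3.

k = 3


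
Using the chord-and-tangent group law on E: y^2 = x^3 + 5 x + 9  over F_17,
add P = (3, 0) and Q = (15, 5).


P != Q, so use the chord formula.
s = (y2 - y1) / (x2 - x1) = (5) / (12) mod 17 = 16
x3 = s^2 - x1 - x2 mod 17 = 16^2 - 3 - 15 = 0
y3 = s (x1 - x3) - y1 mod 17 = 16 * (3 - 0) - 0 = 14

P + Q = (0, 14)


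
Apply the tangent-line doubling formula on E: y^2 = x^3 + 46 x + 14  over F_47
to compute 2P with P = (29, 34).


Doubling: s = (3 x1^2 + a) / (2 y1)
s = (3*29^2 + 46) / (2*34) mod 47 = 44
x3 = s^2 - 2 x1 mod 47 = 44^2 - 2*29 = 45
y3 = s (x1 - x3) - y1 mod 47 = 44 * (29 - 45) - 34 = 14

2P = (45, 14)


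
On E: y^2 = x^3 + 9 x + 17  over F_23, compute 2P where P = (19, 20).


Doubling: s = (3 x1^2 + a) / (2 y1)
s = (3*19^2 + 9) / (2*20) mod 23 = 2
x3 = s^2 - 2 x1 mod 23 = 2^2 - 2*19 = 12
y3 = s (x1 - x3) - y1 mod 23 = 2 * (19 - 12) - 20 = 17

2P = (12, 17)


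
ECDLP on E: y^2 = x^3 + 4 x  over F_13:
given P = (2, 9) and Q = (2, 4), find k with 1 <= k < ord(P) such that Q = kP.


Enumerate multiples of P until we hit Q = (2, 4):
  1P = (2, 9)
  2P = (0, 0)
  3P = (2, 4)
Match found at i = 3.

k = 3


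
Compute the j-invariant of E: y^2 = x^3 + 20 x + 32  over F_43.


Delta = -16(4 a^3 + 27 b^2) mod 43 = 17
-1728 * (4 a)^3 = -1728 * (4*20)^3 mod 43 = 8
j = 8 * 17^(-1) mod 43 = 3

j = 3 (mod 43)


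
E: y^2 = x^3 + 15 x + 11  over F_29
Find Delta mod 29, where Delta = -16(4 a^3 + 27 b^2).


4 a^3 + 27 b^2 = 4*15^3 + 27*11^2 = 13500 + 3267 = 16767
Delta = -16 * (16767) = -268272
Delta mod 29 = 7

Delta = 7 (mod 29)


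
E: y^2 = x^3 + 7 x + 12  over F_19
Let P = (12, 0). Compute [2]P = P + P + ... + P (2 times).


k = 2 = 10_2 (binary, LSB first: 01)
Double-and-add from P = (12, 0):
  bit 0 = 0: acc unchanged = O
  bit 1 = 1: acc = O + O = O

2P = O


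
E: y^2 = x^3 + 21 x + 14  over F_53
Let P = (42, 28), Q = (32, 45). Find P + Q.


P != Q, so use the chord formula.
s = (y2 - y1) / (x2 - x1) = (17) / (43) mod 53 = 46
x3 = s^2 - x1 - x2 mod 53 = 46^2 - 42 - 32 = 28
y3 = s (x1 - x3) - y1 mod 53 = 46 * (42 - 28) - 28 = 33

P + Q = (28, 33)


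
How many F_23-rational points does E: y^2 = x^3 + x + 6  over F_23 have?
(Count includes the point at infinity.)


For each x in F_23, count y with y^2 = x^3 + 1 x + 6 mod 23:
  x = 0: RHS = 6, y in [11, 12]  -> 2 point(s)
  x = 1: RHS = 8, y in [10, 13]  -> 2 point(s)
  x = 2: RHS = 16, y in [4, 19]  -> 2 point(s)
  x = 3: RHS = 13, y in [6, 17]  -> 2 point(s)
  x = 9: RHS = 8, y in [10, 13]  -> 2 point(s)
  x = 10: RHS = 4, y in [2, 21]  -> 2 point(s)
  x = 13: RHS = 8, y in [10, 13]  -> 2 point(s)
  x = 14: RHS = 4, y in [2, 21]  -> 2 point(s)
  x = 16: RHS = 1, y in [1, 22]  -> 2 point(s)
  x = 22: RHS = 4, y in [2, 21]  -> 2 point(s)
Affine points: 20. Add the point at infinity: total = 21.

#E(F_23) = 21


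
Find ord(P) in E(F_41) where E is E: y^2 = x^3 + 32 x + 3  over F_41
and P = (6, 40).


Compute successive multiples of P until we hit O:
  1P = (6, 40)
  2P = (9, 6)
  3P = (36, 13)
  4P = (24, 9)
  5P = (27, 3)
  6P = (31, 6)
  7P = (13, 22)
  8P = (1, 35)
  ... (continuing to 49P)
  49P = O

ord(P) = 49


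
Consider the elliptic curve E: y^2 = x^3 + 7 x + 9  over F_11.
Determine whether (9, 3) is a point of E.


Check whether y^2 = x^3 + 7 x + 9 (mod 11) for (x, y) = (9, 3).
LHS: y^2 = 3^2 mod 11 = 9
RHS: x^3 + 7 x + 9 = 9^3 + 7*9 + 9 mod 11 = 9
LHS = RHS

Yes, on the curve


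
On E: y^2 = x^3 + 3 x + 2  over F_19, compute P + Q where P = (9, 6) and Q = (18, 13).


P != Q, so use the chord formula.
s = (y2 - y1) / (x2 - x1) = (7) / (9) mod 19 = 5
x3 = s^2 - x1 - x2 mod 19 = 5^2 - 9 - 18 = 17
y3 = s (x1 - x3) - y1 mod 19 = 5 * (9 - 17) - 6 = 11

P + Q = (17, 11)


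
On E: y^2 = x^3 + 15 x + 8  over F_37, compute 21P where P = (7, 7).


k = 21 = 10101_2 (binary, LSB first: 10101)
Double-and-add from P = (7, 7):
  bit 0 = 1: acc = O + (7, 7) = (7, 7)
  bit 1 = 0: acc unchanged = (7, 7)
  bit 2 = 1: acc = (7, 7) + (35, 28) = (21, 1)
  bit 3 = 0: acc unchanged = (21, 1)
  bit 4 = 1: acc = (21, 1) + (2, 34) = (4, 24)

21P = (4, 24)


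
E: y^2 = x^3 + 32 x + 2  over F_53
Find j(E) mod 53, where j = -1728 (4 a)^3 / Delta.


Delta = -16(4 a^3 + 27 b^2) mod 53 = 26
-1728 * (4 a)^3 = -1728 * (4*32)^3 mod 53 = 1
j = 1 * 26^(-1) mod 53 = 51

j = 51 (mod 53)


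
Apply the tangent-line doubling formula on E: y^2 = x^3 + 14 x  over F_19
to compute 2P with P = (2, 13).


Doubling: s = (3 x1^2 + a) / (2 y1)
s = (3*2^2 + 14) / (2*13) mod 19 = 1
x3 = s^2 - 2 x1 mod 19 = 1^2 - 2*2 = 16
y3 = s (x1 - x3) - y1 mod 19 = 1 * (2 - 16) - 13 = 11

2P = (16, 11)


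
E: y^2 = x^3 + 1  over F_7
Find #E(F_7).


For each x in F_7, count y with y^2 = x^3 + 0 x + 1 mod 7:
  x = 0: RHS = 1, y in [1, 6]  -> 2 point(s)
  x = 1: RHS = 2, y in [3, 4]  -> 2 point(s)
  x = 2: RHS = 2, y in [3, 4]  -> 2 point(s)
  x = 3: RHS = 0, y in [0]  -> 1 point(s)
  x = 4: RHS = 2, y in [3, 4]  -> 2 point(s)
  x = 5: RHS = 0, y in [0]  -> 1 point(s)
  x = 6: RHS = 0, y in [0]  -> 1 point(s)
Affine points: 11. Add the point at infinity: total = 12.

#E(F_7) = 12


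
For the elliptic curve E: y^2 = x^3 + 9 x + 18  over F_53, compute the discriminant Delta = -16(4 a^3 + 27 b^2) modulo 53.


4 a^3 + 27 b^2 = 4*9^3 + 27*18^2 = 2916 + 8748 = 11664
Delta = -16 * (11664) = -186624
Delta mod 53 = 42

Delta = 42 (mod 53)


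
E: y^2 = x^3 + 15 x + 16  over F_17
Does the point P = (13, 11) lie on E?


Check whether y^2 = x^3 + 15 x + 16 (mod 17) for (x, y) = (13, 11).
LHS: y^2 = 11^2 mod 17 = 2
RHS: x^3 + 15 x + 16 = 13^3 + 15*13 + 16 mod 17 = 11
LHS != RHS

No, not on the curve


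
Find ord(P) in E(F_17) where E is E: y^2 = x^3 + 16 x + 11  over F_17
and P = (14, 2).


Compute successive multiples of P until we hit O:
  1P = (14, 2)
  2P = (10, 7)
  3P = (2, 0)
  4P = (10, 10)
  5P = (14, 15)
  6P = O

ord(P) = 6


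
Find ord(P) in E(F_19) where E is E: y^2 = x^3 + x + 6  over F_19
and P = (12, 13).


Compute successive multiples of P until we hit O:
  1P = (12, 13)
  2P = (12, 6)
  3P = O

ord(P) = 3


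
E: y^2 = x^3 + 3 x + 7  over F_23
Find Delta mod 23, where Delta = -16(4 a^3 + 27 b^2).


4 a^3 + 27 b^2 = 4*3^3 + 27*7^2 = 108 + 1323 = 1431
Delta = -16 * (1431) = -22896
Delta mod 23 = 12

Delta = 12 (mod 23)


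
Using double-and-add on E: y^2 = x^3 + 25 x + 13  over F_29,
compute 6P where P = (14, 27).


k = 6 = 110_2 (binary, LSB first: 011)
Double-and-add from P = (14, 27):
  bit 0 = 0: acc unchanged = O
  bit 1 = 1: acc = O + (2, 19) = (2, 19)
  bit 2 = 1: acc = (2, 19) + (24, 13) = (28, 25)

6P = (28, 25)


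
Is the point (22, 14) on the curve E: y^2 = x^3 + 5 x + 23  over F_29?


Check whether y^2 = x^3 + 5 x + 23 (mod 29) for (x, y) = (22, 14).
LHS: y^2 = 14^2 mod 29 = 22
RHS: x^3 + 5 x + 23 = 22^3 + 5*22 + 23 mod 29 = 22
LHS = RHS

Yes, on the curve


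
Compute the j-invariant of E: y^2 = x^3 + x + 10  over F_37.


Delta = -16(4 a^3 + 27 b^2) mod 37 = 26
-1728 * (4 a)^3 = -1728 * (4*1)^3 mod 37 = 1
j = 1 * 26^(-1) mod 37 = 10

j = 10 (mod 37)


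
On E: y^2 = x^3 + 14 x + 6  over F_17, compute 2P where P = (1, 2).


Doubling: s = (3 x1^2 + a) / (2 y1)
s = (3*1^2 + 14) / (2*2) mod 17 = 0
x3 = s^2 - 2 x1 mod 17 = 0^2 - 2*1 = 15
y3 = s (x1 - x3) - y1 mod 17 = 0 * (1 - 15) - 2 = 15

2P = (15, 15)


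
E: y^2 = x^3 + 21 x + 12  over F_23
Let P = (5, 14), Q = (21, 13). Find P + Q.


P != Q, so use the chord formula.
s = (y2 - y1) / (x2 - x1) = (22) / (16) mod 23 = 10
x3 = s^2 - x1 - x2 mod 23 = 10^2 - 5 - 21 = 5
y3 = s (x1 - x3) - y1 mod 23 = 10 * (5 - 5) - 14 = 9

P + Q = (5, 9)


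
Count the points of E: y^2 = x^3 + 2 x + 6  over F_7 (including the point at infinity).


For each x in F_7, count y with y^2 = x^3 + 2 x + 6 mod 7:
  x = 1: RHS = 2, y in [3, 4]  -> 2 point(s)
  x = 2: RHS = 4, y in [2, 5]  -> 2 point(s)
  x = 3: RHS = 4, y in [2, 5]  -> 2 point(s)
  x = 4: RHS = 1, y in [1, 6]  -> 2 point(s)
  x = 5: RHS = 1, y in [1, 6]  -> 2 point(s)
Affine points: 10. Add the point at infinity: total = 11.

#E(F_7) = 11


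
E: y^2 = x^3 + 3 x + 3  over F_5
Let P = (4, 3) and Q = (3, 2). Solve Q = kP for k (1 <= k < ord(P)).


Enumerate multiples of P until we hit Q = (3, 2):
  1P = (4, 3)
  2P = (3, 3)
  3P = (3, 2)
Match found at i = 3.

k = 3


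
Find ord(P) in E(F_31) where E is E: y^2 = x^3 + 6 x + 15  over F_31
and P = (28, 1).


Compute successive multiples of P until we hit O:
  1P = (28, 1)
  2P = (7, 20)
  3P = (21, 3)
  4P = (27, 12)
  5P = (4, 14)
  6P = (17, 15)
  7P = (24, 8)
  8P = (15, 15)
  ... (continuing to 25P)
  25P = O

ord(P) = 25


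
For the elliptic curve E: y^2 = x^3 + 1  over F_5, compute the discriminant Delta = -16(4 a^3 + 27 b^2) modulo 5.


4 a^3 + 27 b^2 = 4*0^3 + 27*1^2 = 0 + 27 = 27
Delta = -16 * (27) = -432
Delta mod 5 = 3

Delta = 3 (mod 5)


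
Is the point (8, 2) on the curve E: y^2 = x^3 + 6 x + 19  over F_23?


Check whether y^2 = x^3 + 6 x + 19 (mod 23) for (x, y) = (8, 2).
LHS: y^2 = 2^2 mod 23 = 4
RHS: x^3 + 6 x + 19 = 8^3 + 6*8 + 19 mod 23 = 4
LHS = RHS

Yes, on the curve


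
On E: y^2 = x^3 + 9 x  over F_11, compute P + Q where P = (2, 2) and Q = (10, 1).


P != Q, so use the chord formula.
s = (y2 - y1) / (x2 - x1) = (10) / (8) mod 11 = 4
x3 = s^2 - x1 - x2 mod 11 = 4^2 - 2 - 10 = 4
y3 = s (x1 - x3) - y1 mod 11 = 4 * (2 - 4) - 2 = 1

P + Q = (4, 1)


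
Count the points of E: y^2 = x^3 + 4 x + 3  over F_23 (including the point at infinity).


For each x in F_23, count y with y^2 = x^3 + 4 x + 3 mod 23:
  x = 0: RHS = 3, y in [7, 16]  -> 2 point(s)
  x = 1: RHS = 8, y in [10, 13]  -> 2 point(s)
  x = 6: RHS = 13, y in [6, 17]  -> 2 point(s)
  x = 7: RHS = 6, y in [11, 12]  -> 2 point(s)
  x = 8: RHS = 18, y in [8, 15]  -> 2 point(s)
  x = 9: RHS = 9, y in [3, 20]  -> 2 point(s)
  x = 10: RHS = 8, y in [10, 13]  -> 2 point(s)
  x = 12: RHS = 8, y in [10, 13]  -> 2 point(s)
  x = 16: RHS = 0, y in [0]  -> 1 point(s)
  x = 17: RHS = 16, y in [4, 19]  -> 2 point(s)
Affine points: 19. Add the point at infinity: total = 20.

#E(F_23) = 20


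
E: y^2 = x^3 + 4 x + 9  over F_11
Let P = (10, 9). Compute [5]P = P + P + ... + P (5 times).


k = 5 = 101_2 (binary, LSB first: 101)
Double-and-add from P = (10, 9):
  bit 0 = 1: acc = O + (10, 9) = (10, 9)
  bit 1 = 0: acc unchanged = (10, 9)
  bit 2 = 1: acc = (10, 9) + (8, 5) = (8, 6)

5P = (8, 6)


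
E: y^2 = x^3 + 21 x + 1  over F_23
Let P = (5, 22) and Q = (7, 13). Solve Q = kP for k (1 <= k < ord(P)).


Enumerate multiples of P until we hit Q = (7, 13):
  1P = (5, 22)
  2P = (17, 2)
  3P = (14, 16)
  4P = (7, 10)
  5P = (1, 0)
  6P = (7, 13)
Match found at i = 6.

k = 6


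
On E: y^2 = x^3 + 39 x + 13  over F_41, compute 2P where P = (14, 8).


Doubling: s = (3 x1^2 + a) / (2 y1)
s = (3*14^2 + 39) / (2*8) mod 41 = 11
x3 = s^2 - 2 x1 mod 41 = 11^2 - 2*14 = 11
y3 = s (x1 - x3) - y1 mod 41 = 11 * (14 - 11) - 8 = 25

2P = (11, 25)


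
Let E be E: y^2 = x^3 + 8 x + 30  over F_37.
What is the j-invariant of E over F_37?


Delta = -16(4 a^3 + 27 b^2) mod 37 = 10
-1728 * (4 a)^3 = -1728 * (4*8)^3 mod 37 = 31
j = 31 * 10^(-1) mod 37 = 29

j = 29 (mod 37)


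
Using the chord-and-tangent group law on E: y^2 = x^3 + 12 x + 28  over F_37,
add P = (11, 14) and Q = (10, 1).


P != Q, so use the chord formula.
s = (y2 - y1) / (x2 - x1) = (24) / (36) mod 37 = 13
x3 = s^2 - x1 - x2 mod 37 = 13^2 - 11 - 10 = 0
y3 = s (x1 - x3) - y1 mod 37 = 13 * (11 - 0) - 14 = 18

P + Q = (0, 18)


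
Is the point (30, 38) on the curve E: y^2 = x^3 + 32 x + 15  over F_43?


Check whether y^2 = x^3 + 32 x + 15 (mod 43) for (x, y) = (30, 38).
LHS: y^2 = 38^2 mod 43 = 25
RHS: x^3 + 32 x + 15 = 30^3 + 32*30 + 15 mod 43 = 25
LHS = RHS

Yes, on the curve


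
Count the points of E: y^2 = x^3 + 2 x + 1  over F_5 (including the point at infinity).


For each x in F_5, count y with y^2 = x^3 + 2 x + 1 mod 5:
  x = 0: RHS = 1, y in [1, 4]  -> 2 point(s)
  x = 1: RHS = 4, y in [2, 3]  -> 2 point(s)
  x = 3: RHS = 4, y in [2, 3]  -> 2 point(s)
Affine points: 6. Add the point at infinity: total = 7.

#E(F_5) = 7


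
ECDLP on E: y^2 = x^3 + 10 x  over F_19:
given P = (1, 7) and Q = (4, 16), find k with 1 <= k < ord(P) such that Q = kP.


Enumerate multiples of P until we hit Q = (4, 16):
  1P = (1, 7)
  2P = (4, 16)
Match found at i = 2.

k = 2


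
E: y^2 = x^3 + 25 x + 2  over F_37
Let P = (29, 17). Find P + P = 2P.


Doubling: s = (3 x1^2 + a) / (2 y1)
s = (3*29^2 + 25) / (2*17) mod 37 = 14
x3 = s^2 - 2 x1 mod 37 = 14^2 - 2*29 = 27
y3 = s (x1 - x3) - y1 mod 37 = 14 * (29 - 27) - 17 = 11

2P = (27, 11)


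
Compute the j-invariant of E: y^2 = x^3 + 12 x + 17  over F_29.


Delta = -16(4 a^3 + 27 b^2) mod 29 = 11
-1728 * (4 a)^3 = -1728 * (4*12)^3 mod 29 = 6
j = 6 * 11^(-1) mod 29 = 19

j = 19 (mod 29)


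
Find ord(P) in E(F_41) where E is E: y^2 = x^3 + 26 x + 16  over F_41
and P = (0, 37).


Compute successive multiples of P until we hit O:
  1P = (0, 37)
  2P = (8, 30)
  3P = (28, 8)
  4P = (9, 6)
  5P = (14, 34)
  6P = (26, 33)
  7P = (24, 14)
  8P = (15, 3)
  ... (continuing to 44P)
  44P = O

ord(P) = 44


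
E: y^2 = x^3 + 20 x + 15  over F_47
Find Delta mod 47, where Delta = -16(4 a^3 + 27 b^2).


4 a^3 + 27 b^2 = 4*20^3 + 27*15^2 = 32000 + 6075 = 38075
Delta = -16 * (38075) = -609200
Delta mod 47 = 14

Delta = 14 (mod 47)


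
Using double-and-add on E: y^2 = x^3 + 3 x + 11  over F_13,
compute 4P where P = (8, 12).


k = 4 = 100_2 (binary, LSB first: 001)
Double-and-add from P = (8, 12):
  bit 0 = 0: acc unchanged = O
  bit 1 = 0: acc unchanged = O
  bit 2 = 1: acc = O + (10, 12) = (10, 12)

4P = (10, 12)


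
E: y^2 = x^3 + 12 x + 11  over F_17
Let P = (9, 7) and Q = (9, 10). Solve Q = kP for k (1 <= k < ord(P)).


Enumerate multiples of P until we hit Q = (9, 10):
  1P = (9, 7)
  2P = (16, 10)
  3P = (13, 1)
  4P = (10, 3)
  5P = (14, 13)
  6P = (7, 9)
  7P = (2, 3)
  8P = (15, 9)
  9P = (12, 9)
  10P = (4, 2)
  11P = (5, 14)
  12P = (5, 3)
  13P = (4, 15)
  14P = (12, 8)
  15P = (15, 8)
  16P = (2, 14)
  17P = (7, 8)
  18P = (14, 4)
  19P = (10, 14)
  20P = (13, 16)
  21P = (16, 7)
  22P = (9, 10)
Match found at i = 22.

k = 22


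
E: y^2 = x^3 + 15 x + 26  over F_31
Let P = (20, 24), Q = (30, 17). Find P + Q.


P != Q, so use the chord formula.
s = (y2 - y1) / (x2 - x1) = (24) / (10) mod 31 = 21
x3 = s^2 - x1 - x2 mod 31 = 21^2 - 20 - 30 = 19
y3 = s (x1 - x3) - y1 mod 31 = 21 * (20 - 19) - 24 = 28

P + Q = (19, 28)


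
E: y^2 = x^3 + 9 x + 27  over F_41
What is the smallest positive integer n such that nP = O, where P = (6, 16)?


Compute successive multiples of P until we hit O:
  1P = (6, 16)
  2P = (34, 20)
  3P = (37, 3)
  4P = (37, 38)
  5P = (34, 21)
  6P = (6, 25)
  7P = O

ord(P) = 7


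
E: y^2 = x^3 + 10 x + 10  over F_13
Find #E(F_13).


For each x in F_13, count y with y^2 = x^3 + 10 x + 10 mod 13:
  x = 0: RHS = 10, y in [6, 7]  -> 2 point(s)
  x = 2: RHS = 12, y in [5, 8]  -> 2 point(s)
  x = 4: RHS = 10, y in [6, 7]  -> 2 point(s)
  x = 5: RHS = 3, y in [4, 9]  -> 2 point(s)
  x = 6: RHS = 0, y in [0]  -> 1 point(s)
  x = 8: RHS = 4, y in [2, 11]  -> 2 point(s)
  x = 9: RHS = 10, y in [6, 7]  -> 2 point(s)
  x = 12: RHS = 12, y in [5, 8]  -> 2 point(s)
Affine points: 15. Add the point at infinity: total = 16.

#E(F_13) = 16


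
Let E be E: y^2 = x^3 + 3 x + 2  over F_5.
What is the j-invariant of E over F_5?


Delta = -16(4 a^3 + 27 b^2) mod 5 = 4
-1728 * (4 a)^3 = -1728 * (4*3)^3 mod 5 = 1
j = 1 * 4^(-1) mod 5 = 4

j = 4 (mod 5)


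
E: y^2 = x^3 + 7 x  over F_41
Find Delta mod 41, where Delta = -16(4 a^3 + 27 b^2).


4 a^3 + 27 b^2 = 4*7^3 + 27*0^2 = 1372 + 0 = 1372
Delta = -16 * (1372) = -21952
Delta mod 41 = 24

Delta = 24 (mod 41)


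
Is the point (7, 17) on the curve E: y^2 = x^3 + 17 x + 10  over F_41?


Check whether y^2 = x^3 + 17 x + 10 (mod 41) for (x, y) = (7, 17).
LHS: y^2 = 17^2 mod 41 = 2
RHS: x^3 + 17 x + 10 = 7^3 + 17*7 + 10 mod 41 = 21
LHS != RHS

No, not on the curve


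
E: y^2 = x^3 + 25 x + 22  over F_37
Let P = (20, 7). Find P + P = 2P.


Doubling: s = (3 x1^2 + a) / (2 y1)
s = (3*20^2 + 25) / (2*7) mod 37 = 32
x3 = s^2 - 2 x1 mod 37 = 32^2 - 2*20 = 22
y3 = s (x1 - x3) - y1 mod 37 = 32 * (20 - 22) - 7 = 3

2P = (22, 3)


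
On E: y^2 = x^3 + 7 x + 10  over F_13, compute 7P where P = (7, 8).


k = 7 = 111_2 (binary, LSB first: 111)
Double-and-add from P = (7, 8):
  bit 0 = 1: acc = O + (7, 8) = (7, 8)
  bit 1 = 1: acc = (7, 8) + (11, 12) = (9, 3)
  bit 2 = 1: acc = (9, 3) + (0, 7) = (5, 1)

7P = (5, 1)


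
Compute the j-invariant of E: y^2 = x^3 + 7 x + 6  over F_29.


Delta = -16(4 a^3 + 27 b^2) mod 29 = 22
-1728 * (4 a)^3 = -1728 * (4*7)^3 mod 29 = 17
j = 17 * 22^(-1) mod 29 = 10

j = 10 (mod 29)


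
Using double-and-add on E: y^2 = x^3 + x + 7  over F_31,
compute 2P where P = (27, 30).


k = 2 = 10_2 (binary, LSB first: 01)
Double-and-add from P = (27, 30):
  bit 0 = 0: acc unchanged = O
  bit 1 = 1: acc = O + (27, 1) = (27, 1)

2P = (27, 1)


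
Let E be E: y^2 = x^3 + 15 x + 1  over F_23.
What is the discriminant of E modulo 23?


4 a^3 + 27 b^2 = 4*15^3 + 27*1^2 = 13500 + 27 = 13527
Delta = -16 * (13527) = -216432
Delta mod 23 = 21

Delta = 21 (mod 23)


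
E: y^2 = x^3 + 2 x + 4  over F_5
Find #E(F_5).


For each x in F_5, count y with y^2 = x^3 + 2 x + 4 mod 5:
  x = 0: RHS = 4, y in [2, 3]  -> 2 point(s)
  x = 2: RHS = 1, y in [1, 4]  -> 2 point(s)
  x = 4: RHS = 1, y in [1, 4]  -> 2 point(s)
Affine points: 6. Add the point at infinity: total = 7.

#E(F_5) = 7


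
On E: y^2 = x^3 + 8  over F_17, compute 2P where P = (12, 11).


Doubling: s = (3 x1^2 + a) / (2 y1)
s = (3*12^2 + 0) / (2*11) mod 17 = 15
x3 = s^2 - 2 x1 mod 17 = 15^2 - 2*12 = 14
y3 = s (x1 - x3) - y1 mod 17 = 15 * (12 - 14) - 11 = 10

2P = (14, 10)


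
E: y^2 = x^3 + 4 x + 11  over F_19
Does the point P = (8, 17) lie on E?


Check whether y^2 = x^3 + 4 x + 11 (mod 19) for (x, y) = (8, 17).
LHS: y^2 = 17^2 mod 19 = 4
RHS: x^3 + 4 x + 11 = 8^3 + 4*8 + 11 mod 19 = 4
LHS = RHS

Yes, on the curve


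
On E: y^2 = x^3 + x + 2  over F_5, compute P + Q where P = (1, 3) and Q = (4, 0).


P != Q, so use the chord formula.
s = (y2 - y1) / (x2 - x1) = (2) / (3) mod 5 = 4
x3 = s^2 - x1 - x2 mod 5 = 4^2 - 1 - 4 = 1
y3 = s (x1 - x3) - y1 mod 5 = 4 * (1 - 1) - 3 = 2

P + Q = (1, 2)


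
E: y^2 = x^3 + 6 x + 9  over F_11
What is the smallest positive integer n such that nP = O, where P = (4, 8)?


Compute successive multiples of P until we hit O:
  1P = (4, 8)
  2P = (7, 8)
  3P = (0, 3)
  4P = (1, 4)
  5P = (9, 0)
  6P = (1, 7)
  7P = (0, 8)
  8P = (7, 3)
  ... (continuing to 10P)
  10P = O

ord(P) = 10


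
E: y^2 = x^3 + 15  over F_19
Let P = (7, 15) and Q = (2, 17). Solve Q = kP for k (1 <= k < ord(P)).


Enumerate multiples of P until we hit Q = (2, 17):
  1P = (7, 15)
  2P = (14, 2)
  3P = (3, 2)
  4P = (16, 8)
  5P = (2, 17)
Match found at i = 5.

k = 5


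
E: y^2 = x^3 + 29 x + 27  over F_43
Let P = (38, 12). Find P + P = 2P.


Doubling: s = (3 x1^2 + a) / (2 y1)
s = (3*38^2 + 29) / (2*12) mod 43 = 33
x3 = s^2 - 2 x1 mod 43 = 33^2 - 2*38 = 24
y3 = s (x1 - x3) - y1 mod 43 = 33 * (38 - 24) - 12 = 20

2P = (24, 20)


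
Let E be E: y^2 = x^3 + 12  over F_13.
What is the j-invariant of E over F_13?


Delta = -16(4 a^3 + 27 b^2) mod 13 = 10
-1728 * (4 a)^3 = -1728 * (4*0)^3 mod 13 = 0
j = 0 * 10^(-1) mod 13 = 0

j = 0 (mod 13)


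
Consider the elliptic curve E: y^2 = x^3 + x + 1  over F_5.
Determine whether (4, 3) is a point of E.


Check whether y^2 = x^3 + 1 x + 1 (mod 5) for (x, y) = (4, 3).
LHS: y^2 = 3^2 mod 5 = 4
RHS: x^3 + 1 x + 1 = 4^3 + 1*4 + 1 mod 5 = 4
LHS = RHS

Yes, on the curve


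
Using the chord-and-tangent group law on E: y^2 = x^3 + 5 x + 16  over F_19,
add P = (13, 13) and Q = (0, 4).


P != Q, so use the chord formula.
s = (y2 - y1) / (x2 - x1) = (10) / (6) mod 19 = 8
x3 = s^2 - x1 - x2 mod 19 = 8^2 - 13 - 0 = 13
y3 = s (x1 - x3) - y1 mod 19 = 8 * (13 - 13) - 13 = 6

P + Q = (13, 6)


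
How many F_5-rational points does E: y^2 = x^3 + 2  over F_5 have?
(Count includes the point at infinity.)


For each x in F_5, count y with y^2 = x^3 + 0 x + 2 mod 5:
  x = 2: RHS = 0, y in [0]  -> 1 point(s)
  x = 3: RHS = 4, y in [2, 3]  -> 2 point(s)
  x = 4: RHS = 1, y in [1, 4]  -> 2 point(s)
Affine points: 5. Add the point at infinity: total = 6.

#E(F_5) = 6


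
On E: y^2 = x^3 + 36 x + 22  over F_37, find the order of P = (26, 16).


Compute successive multiples of P until we hit O:
  1P = (26, 16)
  2P = (29, 31)
  3P = (7, 5)
  4P = (7, 32)
  5P = (29, 6)
  6P = (26, 21)
  7P = O

ord(P) = 7


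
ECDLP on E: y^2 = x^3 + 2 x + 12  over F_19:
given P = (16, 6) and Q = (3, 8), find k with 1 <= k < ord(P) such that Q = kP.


Enumerate multiples of P until we hit Q = (3, 8):
  1P = (16, 6)
  2P = (3, 8)
Match found at i = 2.

k = 2


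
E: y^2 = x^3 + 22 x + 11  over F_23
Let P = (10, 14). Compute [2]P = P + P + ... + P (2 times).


k = 2 = 10_2 (binary, LSB first: 01)
Double-and-add from P = (10, 14):
  bit 0 = 0: acc unchanged = O
  bit 1 = 1: acc = O + (3, 9) = (3, 9)

2P = (3, 9)


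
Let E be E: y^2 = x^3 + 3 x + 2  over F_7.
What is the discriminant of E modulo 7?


4 a^3 + 27 b^2 = 4*3^3 + 27*2^2 = 108 + 108 = 216
Delta = -16 * (216) = -3456
Delta mod 7 = 2

Delta = 2 (mod 7)


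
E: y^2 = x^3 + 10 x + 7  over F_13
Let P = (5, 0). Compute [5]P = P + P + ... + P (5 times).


k = 5 = 101_2 (binary, LSB first: 101)
Double-and-add from P = (5, 0):
  bit 0 = 1: acc = O + (5, 0) = (5, 0)
  bit 1 = 0: acc unchanged = (5, 0)
  bit 2 = 1: acc = (5, 0) + O = (5, 0)

5P = (5, 0)


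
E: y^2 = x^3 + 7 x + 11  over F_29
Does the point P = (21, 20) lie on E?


Check whether y^2 = x^3 + 7 x + 11 (mod 29) for (x, y) = (21, 20).
LHS: y^2 = 20^2 mod 29 = 23
RHS: x^3 + 7 x + 11 = 21^3 + 7*21 + 11 mod 29 = 23
LHS = RHS

Yes, on the curve


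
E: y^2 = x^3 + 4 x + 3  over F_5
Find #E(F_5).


For each x in F_5, count y with y^2 = x^3 + 4 x + 3 mod 5:
  x = 2: RHS = 4, y in [2, 3]  -> 2 point(s)
Affine points: 2. Add the point at infinity: total = 3.

#E(F_5) = 3


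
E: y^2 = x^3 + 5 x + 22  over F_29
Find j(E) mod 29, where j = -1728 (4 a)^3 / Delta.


Delta = -16(4 a^3 + 27 b^2) mod 29 = 6
-1728 * (4 a)^3 = -1728 * (4*5)^3 mod 29 = 10
j = 10 * 6^(-1) mod 29 = 21

j = 21 (mod 29)


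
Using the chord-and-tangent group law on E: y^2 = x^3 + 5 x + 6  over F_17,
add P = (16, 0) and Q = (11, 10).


P != Q, so use the chord formula.
s = (y2 - y1) / (x2 - x1) = (10) / (12) mod 17 = 15
x3 = s^2 - x1 - x2 mod 17 = 15^2 - 16 - 11 = 11
y3 = s (x1 - x3) - y1 mod 17 = 15 * (16 - 11) - 0 = 7

P + Q = (11, 7)


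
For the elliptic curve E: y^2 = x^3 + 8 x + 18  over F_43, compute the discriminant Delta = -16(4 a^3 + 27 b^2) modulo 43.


4 a^3 + 27 b^2 = 4*8^3 + 27*18^2 = 2048 + 8748 = 10796
Delta = -16 * (10796) = -172736
Delta mod 43 = 38

Delta = 38 (mod 43)


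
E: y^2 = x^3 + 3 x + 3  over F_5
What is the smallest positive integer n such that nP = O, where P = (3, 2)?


Compute successive multiples of P until we hit O:
  1P = (3, 2)
  2P = (4, 3)
  3P = (4, 2)
  4P = (3, 3)
  5P = O

ord(P) = 5


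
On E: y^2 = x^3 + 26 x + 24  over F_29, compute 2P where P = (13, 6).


Doubling: s = (3 x1^2 + a) / (2 y1)
s = (3*13^2 + 26) / (2*6) mod 29 = 13
x3 = s^2 - 2 x1 mod 29 = 13^2 - 2*13 = 27
y3 = s (x1 - x3) - y1 mod 29 = 13 * (13 - 27) - 6 = 15

2P = (27, 15)


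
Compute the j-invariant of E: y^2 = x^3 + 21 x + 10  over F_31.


Delta = -16(4 a^3 + 27 b^2) mod 31 = 30
-1728 * (4 a)^3 = -1728 * (4*21)^3 mod 31 = 27
j = 27 * 30^(-1) mod 31 = 4

j = 4 (mod 31)


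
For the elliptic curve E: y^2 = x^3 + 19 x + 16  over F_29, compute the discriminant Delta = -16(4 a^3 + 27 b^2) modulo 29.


4 a^3 + 27 b^2 = 4*19^3 + 27*16^2 = 27436 + 6912 = 34348
Delta = -16 * (34348) = -549568
Delta mod 29 = 11

Delta = 11 (mod 29)


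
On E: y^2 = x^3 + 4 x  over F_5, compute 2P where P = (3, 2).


Doubling: s = (3 x1^2 + a) / (2 y1)
s = (3*3^2 + 4) / (2*2) mod 5 = 4
x3 = s^2 - 2 x1 mod 5 = 4^2 - 2*3 = 0
y3 = s (x1 - x3) - y1 mod 5 = 4 * (3 - 0) - 2 = 0

2P = (0, 0)


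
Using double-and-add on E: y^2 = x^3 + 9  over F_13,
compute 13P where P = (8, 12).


k = 13 = 1101_2 (binary, LSB first: 1011)
Double-and-add from P = (8, 12):
  bit 0 = 1: acc = O + (8, 12) = (8, 12)
  bit 1 = 0: acc unchanged = (8, 12)
  bit 2 = 1: acc = (8, 12) + (11, 12) = (7, 1)
  bit 3 = 1: acc = (7, 1) + (1, 6) = (1, 7)

13P = (1, 7)


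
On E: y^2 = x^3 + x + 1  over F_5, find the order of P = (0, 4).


Compute successive multiples of P until we hit O:
  1P = (0, 4)
  2P = (4, 3)
  3P = (2, 4)
  4P = (3, 1)
  5P = (3, 4)
  6P = (2, 1)
  7P = (4, 2)
  8P = (0, 1)
  ... (continuing to 9P)
  9P = O

ord(P) = 9


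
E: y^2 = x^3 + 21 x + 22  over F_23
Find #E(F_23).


For each x in F_23, count y with y^2 = x^3 + 21 x + 22 mod 23:
  x = 2: RHS = 3, y in [7, 16]  -> 2 point(s)
  x = 4: RHS = 9, y in [3, 20]  -> 2 point(s)
  x = 7: RHS = 6, y in [11, 12]  -> 2 point(s)
  x = 8: RHS = 12, y in [9, 14]  -> 2 point(s)
  x = 10: RHS = 13, y in [6, 17]  -> 2 point(s)
  x = 12: RHS = 1, y in [1, 22]  -> 2 point(s)
  x = 13: RHS = 8, y in [10, 13]  -> 2 point(s)
  x = 14: RHS = 1, y in [1, 22]  -> 2 point(s)
  x = 15: RHS = 9, y in [3, 20]  -> 2 point(s)
  x = 17: RHS = 2, y in [5, 18]  -> 2 point(s)
  x = 19: RHS = 12, y in [9, 14]  -> 2 point(s)
  x = 20: RHS = 1, y in [1, 22]  -> 2 point(s)
  x = 21: RHS = 18, y in [8, 15]  -> 2 point(s)
  x = 22: RHS = 0, y in [0]  -> 1 point(s)
Affine points: 27. Add the point at infinity: total = 28.

#E(F_23) = 28


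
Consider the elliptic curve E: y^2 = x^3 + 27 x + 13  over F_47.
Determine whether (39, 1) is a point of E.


Check whether y^2 = x^3 + 27 x + 13 (mod 47) for (x, y) = (39, 1).
LHS: y^2 = 1^2 mod 47 = 1
RHS: x^3 + 27 x + 13 = 39^3 + 27*39 + 13 mod 47 = 37
LHS != RHS

No, not on the curve


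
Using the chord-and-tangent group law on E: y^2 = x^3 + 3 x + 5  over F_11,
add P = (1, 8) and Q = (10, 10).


P != Q, so use the chord formula.
s = (y2 - y1) / (x2 - x1) = (2) / (9) mod 11 = 10
x3 = s^2 - x1 - x2 mod 11 = 10^2 - 1 - 10 = 1
y3 = s (x1 - x3) - y1 mod 11 = 10 * (1 - 1) - 8 = 3

P + Q = (1, 3)


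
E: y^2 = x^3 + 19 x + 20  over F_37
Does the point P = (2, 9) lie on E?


Check whether y^2 = x^3 + 19 x + 20 (mod 37) for (x, y) = (2, 9).
LHS: y^2 = 9^2 mod 37 = 7
RHS: x^3 + 19 x + 20 = 2^3 + 19*2 + 20 mod 37 = 29
LHS != RHS

No, not on the curve


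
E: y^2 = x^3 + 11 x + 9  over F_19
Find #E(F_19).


For each x in F_19, count y with y^2 = x^3 + 11 x + 9 mod 19:
  x = 0: RHS = 9, y in [3, 16]  -> 2 point(s)
  x = 2: RHS = 1, y in [1, 18]  -> 2 point(s)
  x = 6: RHS = 6, y in [5, 14]  -> 2 point(s)
  x = 7: RHS = 11, y in [7, 12]  -> 2 point(s)
  x = 8: RHS = 1, y in [1, 18]  -> 2 point(s)
  x = 9: RHS = 1, y in [1, 18]  -> 2 point(s)
  x = 10: RHS = 17, y in [6, 13]  -> 2 point(s)
  x = 11: RHS = 17, y in [6, 13]  -> 2 point(s)
  x = 12: RHS = 7, y in [8, 11]  -> 2 point(s)
  x = 14: RHS = 0, y in [0]  -> 1 point(s)
  x = 16: RHS = 6, y in [5, 14]  -> 2 point(s)
  x = 17: RHS = 17, y in [6, 13]  -> 2 point(s)
  x = 18: RHS = 16, y in [4, 15]  -> 2 point(s)
Affine points: 25. Add the point at infinity: total = 26.

#E(F_19) = 26


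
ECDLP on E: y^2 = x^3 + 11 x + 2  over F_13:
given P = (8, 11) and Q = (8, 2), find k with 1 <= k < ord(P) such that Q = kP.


Enumerate multiples of P until we hit Q = (8, 2):
  1P = (8, 11)
  2P = (1, 1)
  3P = (1, 12)
  4P = (8, 2)
Match found at i = 4.

k = 4


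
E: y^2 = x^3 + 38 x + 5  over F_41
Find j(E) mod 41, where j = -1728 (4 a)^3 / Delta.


Delta = -16(4 a^3 + 27 b^2) mod 41 = 30
-1728 * (4 a)^3 = -1728 * (4*38)^3 mod 41 = 36
j = 36 * 30^(-1) mod 41 = 34

j = 34 (mod 41)


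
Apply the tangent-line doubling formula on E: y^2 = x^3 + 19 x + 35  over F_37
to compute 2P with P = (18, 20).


Doubling: s = (3 x1^2 + a) / (2 y1)
s = (3*18^2 + 19) / (2*20) mod 37 = 22
x3 = s^2 - 2 x1 mod 37 = 22^2 - 2*18 = 4
y3 = s (x1 - x3) - y1 mod 37 = 22 * (18 - 4) - 20 = 29

2P = (4, 29)


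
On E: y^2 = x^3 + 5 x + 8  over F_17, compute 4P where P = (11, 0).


k = 4 = 100_2 (binary, LSB first: 001)
Double-and-add from P = (11, 0):
  bit 0 = 0: acc unchanged = O
  bit 1 = 0: acc unchanged = O
  bit 2 = 1: acc = O + O = O

4P = O


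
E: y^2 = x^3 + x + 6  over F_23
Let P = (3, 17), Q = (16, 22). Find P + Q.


P != Q, so use the chord formula.
s = (y2 - y1) / (x2 - x1) = (5) / (13) mod 23 = 11
x3 = s^2 - x1 - x2 mod 23 = 11^2 - 3 - 16 = 10
y3 = s (x1 - x3) - y1 mod 23 = 11 * (3 - 10) - 17 = 21

P + Q = (10, 21)


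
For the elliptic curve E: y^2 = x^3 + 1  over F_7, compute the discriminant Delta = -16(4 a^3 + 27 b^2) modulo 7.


4 a^3 + 27 b^2 = 4*0^3 + 27*1^2 = 0 + 27 = 27
Delta = -16 * (27) = -432
Delta mod 7 = 2

Delta = 2 (mod 7)


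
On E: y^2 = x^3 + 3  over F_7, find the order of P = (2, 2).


Compute successive multiples of P until we hit O:
  1P = (2, 2)
  2P = (5, 3)
  3P = (4, 2)
  4P = (1, 5)
  5P = (6, 3)
  6P = (3, 3)
  7P = (3, 4)
  8P = (6, 4)
  ... (continuing to 13P)
  13P = O

ord(P) = 13


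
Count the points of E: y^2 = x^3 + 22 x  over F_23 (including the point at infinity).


For each x in F_23, count y with y^2 = x^3 + 22 x + 0 mod 23:
  x = 0: RHS = 0, y in [0]  -> 1 point(s)
  x = 1: RHS = 0, y in [0]  -> 1 point(s)
  x = 2: RHS = 6, y in [11, 12]  -> 2 point(s)
  x = 3: RHS = 1, y in [1, 22]  -> 2 point(s)
  x = 6: RHS = 3, y in [7, 16]  -> 2 point(s)
  x = 10: RHS = 1, y in [1, 22]  -> 2 point(s)
  x = 11: RHS = 9, y in [3, 20]  -> 2 point(s)
  x = 14: RHS = 16, y in [4, 19]  -> 2 point(s)
  x = 15: RHS = 2, y in [5, 18]  -> 2 point(s)
  x = 16: RHS = 9, y in [3, 20]  -> 2 point(s)
  x = 18: RHS = 18, y in [8, 15]  -> 2 point(s)
  x = 19: RHS = 9, y in [3, 20]  -> 2 point(s)
  x = 22: RHS = 0, y in [0]  -> 1 point(s)
Affine points: 23. Add the point at infinity: total = 24.

#E(F_23) = 24


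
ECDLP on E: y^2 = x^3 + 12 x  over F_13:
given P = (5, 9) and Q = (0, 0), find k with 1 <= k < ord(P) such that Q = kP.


Enumerate multiples of P until we hit Q = (0, 0):
  1P = (5, 9)
  2P = (0, 0)
Match found at i = 2.

k = 2


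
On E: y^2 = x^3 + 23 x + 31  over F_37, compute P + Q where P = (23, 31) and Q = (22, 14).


P != Q, so use the chord formula.
s = (y2 - y1) / (x2 - x1) = (20) / (36) mod 37 = 17
x3 = s^2 - x1 - x2 mod 37 = 17^2 - 23 - 22 = 22
y3 = s (x1 - x3) - y1 mod 37 = 17 * (23 - 22) - 31 = 23

P + Q = (22, 23)


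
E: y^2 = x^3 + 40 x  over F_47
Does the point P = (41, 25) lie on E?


Check whether y^2 = x^3 + 40 x + 0 (mod 47) for (x, y) = (41, 25).
LHS: y^2 = 25^2 mod 47 = 14
RHS: x^3 + 40 x + 0 = 41^3 + 40*41 + 0 mod 47 = 14
LHS = RHS

Yes, on the curve


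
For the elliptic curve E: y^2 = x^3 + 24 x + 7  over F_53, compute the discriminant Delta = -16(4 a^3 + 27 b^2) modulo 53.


4 a^3 + 27 b^2 = 4*24^3 + 27*7^2 = 55296 + 1323 = 56619
Delta = -16 * (56619) = -905904
Delta mod 53 = 25

Delta = 25 (mod 53)


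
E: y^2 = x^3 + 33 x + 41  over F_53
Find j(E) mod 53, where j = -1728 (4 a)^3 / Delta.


Delta = -16(4 a^3 + 27 b^2) mod 53 = 34
-1728 * (4 a)^3 = -1728 * (4*33)^3 mod 53 = 4
j = 4 * 34^(-1) mod 53 = 50

j = 50 (mod 53)


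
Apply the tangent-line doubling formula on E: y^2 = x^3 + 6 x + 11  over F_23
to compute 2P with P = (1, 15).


Doubling: s = (3 x1^2 + a) / (2 y1)
s = (3*1^2 + 6) / (2*15) mod 23 = 21
x3 = s^2 - 2 x1 mod 23 = 21^2 - 2*1 = 2
y3 = s (x1 - x3) - y1 mod 23 = 21 * (1 - 2) - 15 = 10

2P = (2, 10)


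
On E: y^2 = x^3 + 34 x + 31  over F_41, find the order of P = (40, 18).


Compute successive multiples of P until we hit O:
  1P = (40, 18)
  2P = (1, 5)
  3P = (32, 12)
  4P = (8, 6)
  5P = (13, 28)
  6P = (27, 3)
  7P = (19, 22)
  8P = (5, 30)
  ... (continuing to 22P)
  22P = O

ord(P) = 22


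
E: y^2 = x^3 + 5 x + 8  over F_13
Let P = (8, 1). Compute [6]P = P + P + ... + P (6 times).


k = 6 = 110_2 (binary, LSB first: 011)
Double-and-add from P = (8, 1):
  bit 0 = 0: acc unchanged = O
  bit 1 = 1: acc = O + (11, 9) = (11, 9)
  bit 2 = 1: acc = (11, 9) + (1, 12) = (2, 0)

6P = (2, 0)


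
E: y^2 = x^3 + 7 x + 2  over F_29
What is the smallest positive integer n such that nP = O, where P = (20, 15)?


Compute successive multiples of P until we hit O:
  1P = (20, 15)
  2P = (23, 18)
  3P = (16, 18)
  4P = (28, 20)
  5P = (19, 11)
  6P = (6, 12)
  7P = (10, 12)
  8P = (22, 25)
  ... (continuing to 29P)
  29P = O

ord(P) = 29


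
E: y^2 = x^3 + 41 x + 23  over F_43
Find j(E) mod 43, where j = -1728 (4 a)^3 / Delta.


Delta = -16(4 a^3 + 27 b^2) mod 43 = 13
-1728 * (4 a)^3 = -1728 * (4*41)^3 mod 43 = 11
j = 11 * 13^(-1) mod 43 = 24

j = 24 (mod 43)


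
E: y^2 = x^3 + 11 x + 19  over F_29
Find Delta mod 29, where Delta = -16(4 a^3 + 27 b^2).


4 a^3 + 27 b^2 = 4*11^3 + 27*19^2 = 5324 + 9747 = 15071
Delta = -16 * (15071) = -241136
Delta mod 29 = 28

Delta = 28 (mod 29)


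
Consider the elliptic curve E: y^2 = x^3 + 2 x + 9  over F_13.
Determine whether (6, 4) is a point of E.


Check whether y^2 = x^3 + 2 x + 9 (mod 13) for (x, y) = (6, 4).
LHS: y^2 = 4^2 mod 13 = 3
RHS: x^3 + 2 x + 9 = 6^3 + 2*6 + 9 mod 13 = 3
LHS = RHS

Yes, on the curve


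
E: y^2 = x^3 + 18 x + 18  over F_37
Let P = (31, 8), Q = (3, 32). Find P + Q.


P != Q, so use the chord formula.
s = (y2 - y1) / (x2 - x1) = (24) / (9) mod 37 = 15
x3 = s^2 - x1 - x2 mod 37 = 15^2 - 31 - 3 = 6
y3 = s (x1 - x3) - y1 mod 37 = 15 * (31 - 6) - 8 = 34

P + Q = (6, 34)


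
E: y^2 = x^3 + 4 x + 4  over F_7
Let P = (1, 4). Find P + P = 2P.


Doubling: s = (3 x1^2 + a) / (2 y1)
s = (3*1^2 + 4) / (2*4) mod 7 = 0
x3 = s^2 - 2 x1 mod 7 = 0^2 - 2*1 = 5
y3 = s (x1 - x3) - y1 mod 7 = 0 * (1 - 5) - 4 = 3

2P = (5, 3)


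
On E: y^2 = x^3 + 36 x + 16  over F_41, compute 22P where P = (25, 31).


k = 22 = 10110_2 (binary, LSB first: 01101)
Double-and-add from P = (25, 31):
  bit 0 = 0: acc unchanged = O
  bit 1 = 1: acc = O + (31, 38) = (31, 38)
  bit 2 = 1: acc = (31, 38) + (40, 15) = (15, 35)
  bit 3 = 0: acc unchanged = (15, 35)
  bit 4 = 1: acc = (15, 35) + (10, 8) = (14, 36)

22P = (14, 36)


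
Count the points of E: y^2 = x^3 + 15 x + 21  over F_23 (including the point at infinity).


For each x in F_23, count y with y^2 = x^3 + 15 x + 21 mod 23:
  x = 2: RHS = 13, y in [6, 17]  -> 2 point(s)
  x = 3: RHS = 1, y in [1, 22]  -> 2 point(s)
  x = 7: RHS = 9, y in [3, 20]  -> 2 point(s)
  x = 8: RHS = 9, y in [3, 20]  -> 2 point(s)
  x = 14: RHS = 8, y in [10, 13]  -> 2 point(s)
  x = 19: RHS = 12, y in [9, 14]  -> 2 point(s)
  x = 20: RHS = 18, y in [8, 15]  -> 2 point(s)
  x = 21: RHS = 6, y in [11, 12]  -> 2 point(s)
Affine points: 16. Add the point at infinity: total = 17.

#E(F_23) = 17


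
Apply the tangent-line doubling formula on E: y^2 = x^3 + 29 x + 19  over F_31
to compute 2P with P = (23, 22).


Doubling: s = (3 x1^2 + a) / (2 y1)
s = (3*23^2 + 29) / (2*22) mod 31 = 17
x3 = s^2 - 2 x1 mod 31 = 17^2 - 2*23 = 26
y3 = s (x1 - x3) - y1 mod 31 = 17 * (23 - 26) - 22 = 20

2P = (26, 20)


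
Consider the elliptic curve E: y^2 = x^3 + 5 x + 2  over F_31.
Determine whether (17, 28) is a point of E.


Check whether y^2 = x^3 + 5 x + 2 (mod 31) for (x, y) = (17, 28).
LHS: y^2 = 28^2 mod 31 = 9
RHS: x^3 + 5 x + 2 = 17^3 + 5*17 + 2 mod 31 = 9
LHS = RHS

Yes, on the curve


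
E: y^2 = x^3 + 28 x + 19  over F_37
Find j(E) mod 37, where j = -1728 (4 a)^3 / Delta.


Delta = -16(4 a^3 + 27 b^2) mod 37 = 2
-1728 * (4 a)^3 = -1728 * (4*28)^3 mod 37 = 11
j = 11 * 2^(-1) mod 37 = 24

j = 24 (mod 37)


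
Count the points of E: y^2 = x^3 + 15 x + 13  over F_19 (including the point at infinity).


For each x in F_19, count y with y^2 = x^3 + 15 x + 13 mod 19:
  x = 3: RHS = 9, y in [3, 16]  -> 2 point(s)
  x = 4: RHS = 4, y in [2, 17]  -> 2 point(s)
  x = 5: RHS = 4, y in [2, 17]  -> 2 point(s)
  x = 7: RHS = 5, y in [9, 10]  -> 2 point(s)
  x = 10: RHS = 4, y in [2, 17]  -> 2 point(s)
  x = 13: RHS = 11, y in [7, 12]  -> 2 point(s)
  x = 16: RHS = 17, y in [6, 13]  -> 2 point(s)
  x = 18: RHS = 16, y in [4, 15]  -> 2 point(s)
Affine points: 16. Add the point at infinity: total = 17.

#E(F_19) = 17


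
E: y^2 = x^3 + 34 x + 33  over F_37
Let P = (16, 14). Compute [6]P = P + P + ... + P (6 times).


k = 6 = 110_2 (binary, LSB first: 011)
Double-and-add from P = (16, 14):
  bit 0 = 0: acc unchanged = O
  bit 1 = 1: acc = O + (15, 12) = (15, 12)
  bit 2 = 1: acc = (15, 12) + (14, 16) = (24, 24)

6P = (24, 24)


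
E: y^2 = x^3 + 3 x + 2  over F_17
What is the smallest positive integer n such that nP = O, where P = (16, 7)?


Compute successive multiples of P until we hit O:
  1P = (16, 7)
  2P = (6, 7)
  3P = (12, 10)
  4P = (14, 0)
  5P = (12, 7)
  6P = (6, 10)
  7P = (16, 10)
  8P = O

ord(P) = 8


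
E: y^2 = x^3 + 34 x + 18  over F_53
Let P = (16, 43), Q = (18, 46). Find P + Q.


P != Q, so use the chord formula.
s = (y2 - y1) / (x2 - x1) = (3) / (2) mod 53 = 28
x3 = s^2 - x1 - x2 mod 53 = 28^2 - 16 - 18 = 8
y3 = s (x1 - x3) - y1 mod 53 = 28 * (16 - 8) - 43 = 22

P + Q = (8, 22)
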